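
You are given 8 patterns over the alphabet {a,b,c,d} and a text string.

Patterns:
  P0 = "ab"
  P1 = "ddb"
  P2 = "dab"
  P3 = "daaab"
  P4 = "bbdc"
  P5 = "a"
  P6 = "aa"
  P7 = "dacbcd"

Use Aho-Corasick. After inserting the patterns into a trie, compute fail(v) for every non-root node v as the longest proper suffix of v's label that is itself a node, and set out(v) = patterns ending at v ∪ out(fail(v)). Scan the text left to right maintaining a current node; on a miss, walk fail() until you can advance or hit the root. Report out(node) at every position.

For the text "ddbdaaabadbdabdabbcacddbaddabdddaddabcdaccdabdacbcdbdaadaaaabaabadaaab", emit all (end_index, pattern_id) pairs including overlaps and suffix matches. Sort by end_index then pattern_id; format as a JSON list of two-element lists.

Build:
Trie (insert patterns):
  n0 'ε': a→1 b→11 d→3
  n1 'a': a→15 b→2  ←P5
  n2 'ab': ·  ←P0
  n3 'd': a→6 d→4
  n4 'dd': b→5
  n5 'ddb': ·  ←P1
  n6 'da': a→8 b→7 c→16
  n7 'dab': ·  ←P2
  n8 'daa': a→9
  n9 'daaa': b→10
  n10 'daaab': ·  ←P3
  n11 'b': b→12
  n12 'bb': d→13
  n13 'bbd': c→14
  n14 'bbdc': ·  ←P4
  n15 'aa': ·  ←P6
  n16 'dac': b→17
  n17 'dacb': c→18
  n18 'dacbc': d→19
  n19 'dacbcd': ·  ←P7

BFS fail/out derivation:
  n1('a'): parent n0 fail=0; on 'a' 0 → fail=0;  out {5}∪∅={5}
  n3('d'): parent n0 fail=0; on 'd' 0 → fail=0;  out ∅∪∅=∅
  n11('b'): parent n0 fail=0; on 'b' 0 → fail=0;  out ∅∪∅=∅
  n2('ab'): parent n1 fail=0; on 'b' 0 → fail=11;  out {0}∪∅={0}
  n4('dd'): parent n3 fail=0; on 'd' 0 → fail=3;  out ∅∪∅=∅
  n6('da'): parent n3 fail=0; on 'a' 0 → fail=1;  out ∅∪{5}={5}
  n12('bb'): parent n11 fail=0; on 'b' 0 → fail=11;  out ∅∪∅=∅
  n15('aa'): parent n1 fail=0; on 'a' 0 → fail=1;  out {6}∪{5}={5,6}
  n5('ddb'): parent n4 fail=3; on 'b' 3→0 → fail=11;  out {1}∪∅={1}
  n7('dab'): parent n6 fail=1; on 'b' 1 → fail=2;  out {2}∪{0}={0,2}
  n8('daa'): parent n6 fail=1; on 'a' 1 → fail=15;  out ∅∪{5,6}={5,6}
  n13('bbd'): parent n12 fail=11; on 'd' 11→0 → fail=3;  out ∅∪∅=∅
  n16('dac'): parent n6 fail=1; on 'c' 1→0 → fail=0;  out ∅∪∅=∅
  n9('daaa'): parent n8 fail=15; on 'a' 15→1 → fail=15;  out ∅∪{5,6}={5,6}
  n14('bbdc'): parent n13 fail=3; on 'c' 3→0 → fail=0;  out {4}∪∅={4}
  n17('dacb'): parent n16 fail=0; on 'b' 0 → fail=11;  out ∅∪∅=∅
  n10('daaab'): parent n9 fail=15; on 'b' 15→1 → fail=2;  out {3}∪{0}={0,3}
  n18('dacbc'): parent n17 fail=11; on 'c' 11→0 → fail=0;  out ∅∪∅=∅
  n19('dacbcd'): parent n18 fail=0; on 'd' 0 → fail=3;  out {7}∪∅={7}

Run:
i=0 'd': node 0→3
i=1 'd': node 3→4
i=2 'b': node 4→5  → match P1@[0:2]
i=3 'd': node 5→3 (fail-walked)
i=4 'a': node 3→6  → match P5@[4:4]
i=5 'a': node 6→8  → match P5@[5:5],P6@[4:5]
i=6 'a': node 8→9  → match P5@[6:6],P6@[5:6]
i=7 'b': node 9→10  → match P0@[6:7],P3@[3:7]
i=8 'a': node 10→1 (fail-walked)  → match P5@[8:8]
i=9 'd': node 1→3 (fail-walked)
i=10 'b': node 3→11 (fail-walked)
i=11 'd': node 11→3 (fail-walked)
i=12 'a': node 3→6  → match P5@[12:12]
i=13 'b': node 6→7  → match P0@[12:13],P2@[11:13]
i=14 'd': node 7→3 (fail-walked)
i=15 'a': node 3→6  → match P5@[15:15]
i=16 'b': node 6→7  → match P0@[15:16],P2@[14:16]
i=17 'b': node 7→12 (fail-walked)
i=18 'c': node 12→0 (fail-walked)
i=19 'a': node 0→1  → match P5@[19:19]
i=20 'c': node 1→0 (fail-walked)
i=21 'd': node 0→3
i=22 'd': node 3→4
i=23 'b': node 4→5  → match P1@[21:23]
i=24 'a': node 5→1 (fail-walked)  → match P5@[24:24]
i=25 'd': node 1→3 (fail-walked)
i=26 'd': node 3→4
i=27 'a': node 4→6 (fail-walked)  → match P5@[27:27]
i=28 'b': node 6→7  → match P0@[27:28],P2@[26:28]
i=29 'd': node 7→3 (fail-walked)
i=30 'd': node 3→4
i=31 'd': node 4→4 (fail-walked)
i=32 'a': node 4→6 (fail-walked)  → match P5@[32:32]
i=33 'd': node 6→3 (fail-walked)
i=34 'd': node 3→4
i=35 'a': node 4→6 (fail-walked)  → match P5@[35:35]
i=36 'b': node 6→7  → match P0@[35:36],P2@[34:36]
i=37 'c': node 7→0 (fail-walked)
i=38 'd': node 0→3
i=39 'a': node 3→6  → match P5@[39:39]
i=40 'c': node 6→16
i=41 'c': node 16→0 (fail-walked)
i=42 'd': node 0→3
i=43 'a': node 3→6  → match P5@[43:43]
i=44 'b': node 6→7  → match P0@[43:44],P2@[42:44]
i=45 'd': node 7→3 (fail-walked)
i=46 'a': node 3→6  → match P5@[46:46]
i=47 'c': node 6→16
i=48 'b': node 16→17
i=49 'c': node 17→18
i=50 'd': node 18→19  → match P7@[45:50]
i=51 'b': node 19→11 (fail-walked)
i=52 'd': node 11→3 (fail-walked)
i=53 'a': node 3→6  → match P5@[53:53]
i=54 'a': node 6→8  → match P5@[54:54],P6@[53:54]
i=55 'd': node 8→3 (fail-walked)
i=56 'a': node 3→6  → match P5@[56:56]
i=57 'a': node 6→8  → match P5@[57:57],P6@[56:57]
i=58 'a': node 8→9  → match P5@[58:58],P6@[57:58]
i=59 'a': node 9→15 (fail-walked)  → match P5@[59:59],P6@[58:59]
i=60 'b': node 15→2 (fail-walked)  → match P0@[59:60]
i=61 'a': node 2→1 (fail-walked)  → match P5@[61:61]
i=62 'a': node 1→15  → match P5@[62:62],P6@[61:62]
i=63 'b': node 15→2 (fail-walked)  → match P0@[62:63]
i=64 'a': node 2→1 (fail-walked)  → match P5@[64:64]
i=65 'd': node 1→3 (fail-walked)
i=66 'a': node 3→6  → match P5@[66:66]
i=67 'a': node 6→8  → match P5@[67:67],P6@[66:67]
i=68 'a': node 8→9  → match P5@[68:68],P6@[67:68]
i=69 'b': node 9→10  → match P0@[68:69],P3@[65:69]

Matches: [[2,1],[4,5],[5,5],[5,6],[6,5],[6,6],[7,0],[7,3],[8,5],[12,5],[13,0],[13,2],[15,5],[16,0],[16,2],[19,5],[23,1],[24,5],[27,5],[28,0],[28,2],[32,5],[35,5],[36,0],[36,2],[39,5],[43,5],[44,0],[44,2],[46,5],[50,7],[53,5],[54,5],[54,6],[56,5],[57,5],[57,6],[58,5],[58,6],[59,5],[59,6],[60,0],[61,5],[62,5],[62,6],[63,0],[64,5],[66,5],[67,5],[67,6],[68,5],[68,6],[69,0],[69,3]]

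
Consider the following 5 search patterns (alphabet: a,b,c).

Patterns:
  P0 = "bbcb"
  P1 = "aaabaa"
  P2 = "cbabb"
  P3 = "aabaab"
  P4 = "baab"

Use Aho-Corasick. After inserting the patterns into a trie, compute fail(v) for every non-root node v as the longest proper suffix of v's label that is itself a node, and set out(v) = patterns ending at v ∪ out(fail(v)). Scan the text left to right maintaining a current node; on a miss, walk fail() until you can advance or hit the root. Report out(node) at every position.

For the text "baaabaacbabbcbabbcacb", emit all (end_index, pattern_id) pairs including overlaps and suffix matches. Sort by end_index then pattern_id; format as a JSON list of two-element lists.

Build automaton:
Trie (insert patterns):
  0='ε' goto a→5 b→1 c→11
  1='b' goto a→20 b→2
  2='bb' goto c→3
  3='bbc' goto b→4
  4='bbcb' goto ·  [P0 ends]
  5='a' goto a→6
  6='aa' goto a→7 b→16
  7='aaa' goto b→8
  8='aaab' goto a→9
  9='aaaba' goto a→10
  10='aaabaa' goto ·  [P1 ends]
  11='c' goto b→12
  12='cb' goto a→13
  13='cba' goto b→14
  14='cbab' goto b→15
  15='cbabb' goto ·  [P2 ends]
  16='aab' goto a→17
  17='aaba' goto a→18
  18='aabaa' goto b→19
  19='aabaab' goto ·  [P3 ends]
  20='ba' goto a→21
  21='baa' goto b→22
  22='baab' goto ·  [P4 ends]

BFS fail/out derivation:
  n1('b'): parent n0 fail=0; on 'b' 0 → fail=0;  out ∅∪∅=∅
  n5('a'): parent n0 fail=0; on 'a' 0 → fail=0;  out ∅∪∅=∅
  n11('c'): parent n0 fail=0; on 'c' 0 → fail=0;  out ∅∪∅=∅
  n2('bb'): parent n1 fail=0; on 'b' 0 → fail=1;  out ∅∪∅=∅
  n6('aa'): parent n5 fail=0; on 'a' 0 → fail=5;  out ∅∪∅=∅
  n12('cb'): parent n11 fail=0; on 'b' 0 → fail=1;  out ∅∪∅=∅
  n20('ba'): parent n1 fail=0; on 'a' 0 → fail=5;  out ∅∪∅=∅
  n3('bbc'): parent n2 fail=1; on 'c' 1→0 → fail=11;  out ∅∪∅=∅
  n7('aaa'): parent n6 fail=5; on 'a' 5 → fail=6;  out ∅∪∅=∅
  n13('cba'): parent n12 fail=1; on 'a' 1 → fail=20;  out ∅∪∅=∅
  n16('aab'): parent n6 fail=5; on 'b' 5→0 → fail=1;  out ∅∪∅=∅
  n21('baa'): parent n20 fail=5; on 'a' 5 → fail=6;  out ∅∪∅=∅
  n4('bbcb'): parent n3 fail=11; on 'b' 11 → fail=12;  out {0}∪∅={0}
  n8('aaab'): parent n7 fail=6; on 'b' 6 → fail=16;  out ∅∪∅=∅
  n14('cbab'): parent n13 fail=20; on 'b' 20→5→0 → fail=1;  out ∅∪∅=∅
  n17('aaba'): parent n16 fail=1; on 'a' 1 → fail=20;  out ∅∪∅=∅
  n22('baab'): parent n21 fail=6; on 'b' 6 → fail=16;  out {4}∪∅={4}
  n9('aaaba'): parent n8 fail=16; on 'a' 16 → fail=17;  out ∅∪∅=∅
  n15('cbabb'): parent n14 fail=1; on 'b' 1 → fail=2;  out {2}∪∅={2}
  n18('aabaa'): parent n17 fail=20; on 'a' 20 → fail=21;  out ∅∪∅=∅
  n10('aaabaa'): parent n9 fail=17; on 'a' 17 → fail=18;  out {1}∪∅={1}
  n19('aabaab'): parent n18 fail=21; on 'b' 21 → fail=22;  out {3}∪{4}={3,4}

Scan:
i=0 'b': node 0→1
i=1 'a': node 1→20
i=2 'a': node 20→21
i=3 'a': node 21→7 (via fail)
i=4 'b': node 7→8
i=5 'a': node 8→9
i=6 'a': node 9→10  ** P1@[1:6]
i=7 'c': node 10→11 (via fail)
i=8 'b': node 11→12
i=9 'a': node 12→13
i=10 'b': node 13→14
i=11 'b': node 14→15  ** P2@[7:11]
i=12 'c': node 15→3 (via fail)
i=13 'b': node 3→4  ** P0@[10:13]
i=14 'a': node 4→13 (via fail)
i=15 'b': node 13→14
i=16 'b': node 14→15  ** P2@[12:16]
i=17 'c': node 15→3 (via fail)
i=18 'a': node 3→5 (via fail)
i=19 'c': node 5→11 (via fail)
i=20 'b': node 11→12

All matches (sorted): [[6,1],[11,2],[13,0],[16,2]]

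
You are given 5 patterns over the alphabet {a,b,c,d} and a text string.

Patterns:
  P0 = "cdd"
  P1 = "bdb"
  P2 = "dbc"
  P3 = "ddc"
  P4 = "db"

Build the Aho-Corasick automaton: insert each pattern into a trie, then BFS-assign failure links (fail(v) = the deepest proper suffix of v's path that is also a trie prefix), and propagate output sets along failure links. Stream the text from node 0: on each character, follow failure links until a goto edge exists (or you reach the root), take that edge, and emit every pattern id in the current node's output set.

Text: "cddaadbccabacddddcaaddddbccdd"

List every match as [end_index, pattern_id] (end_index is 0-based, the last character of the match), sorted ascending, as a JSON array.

Build automaton:
Trie (insert patterns):
  0='ε' goto b→4 c→1 d→7
  1='c' goto d→2
  2='cd' goto d→3
  3='cdd' goto ·  ←P0
  4='b' goto d→5
  5='bd' goto b→6
  6='bdb' goto ·  ←P1
  7='d' goto b→8 d→10
  8='db' goto c→9  ←P4
  9='dbc' goto ·  ←P2
  10='dd' goto c→11
  11='ddc' goto ·  ←P3

Failure links (BFS by depth):
  n1('c'): parent n0 fail=0; on 'c' 0 → fail=0;  out ∅∪∅=∅
  n4('b'): parent n0 fail=0; on 'b' 0 → fail=0;  out ∅∪∅=∅
  n7('d'): parent n0 fail=0; on 'd' 0 → fail=0;  out ∅∪∅=∅
  n2('cd'): parent n1 fail=0; on 'd' 0 → fail=7;  out ∅∪∅=∅
  n5('bd'): parent n4 fail=0; on 'd' 0 → fail=7;  out ∅∪∅=∅
  n8('db'): parent n7 fail=0; on 'b' 0 → fail=4;  out {4}∪∅={4}
  n10('dd'): parent n7 fail=0; on 'd' 0 → fail=7;  out ∅∪∅=∅
  n3('cdd'): parent n2 fail=7; on 'd' 7 → fail=10;  out {0}∪∅={0}
  n6('bdb'): parent n5 fail=7; on 'b' 7 → fail=8;  out {1}∪{4}={1,4}
  n9('dbc'): parent n8 fail=4; on 'c' 4→0 → fail=1;  out {2}∪∅={2}
  n11('ddc'): parent n10 fail=7; on 'c' 7→0 → fail=1;  out {3}∪∅={3}

Text stream:
i=0 'c': node 0→1
i=1 'd': node 1→2
i=2 'd': node 2→3  emit P0@[0:2]
i=3 'a': node 3→0 (fail-walked)
i=4 'a': node 0→0
i=5 'd': node 0→7
i=6 'b': node 7→8  emit P4@[5:6]
i=7 'c': node 8→9  emit P2@[5:7]
i=8 'c': node 9→1 (fail-walked)
i=9 'a': node 1→0 (fail-walked)
i=10 'b': node 0→4
i=11 'a': node 4→0 (fail-walked)
i=12 'c': node 0→1
i=13 'd': node 1→2
i=14 'd': node 2→3  emit P0@[12:14]
i=15 'd': node 3→10 (fail-walked)
i=16 'd': node 10→10 (fail-walked)
i=17 'c': node 10→11  emit P3@[15:17]
i=18 'a': node 11→0 (fail-walked)
i=19 'a': node 0→0
i=20 'd': node 0→7
i=21 'd': node 7→10
i=22 'd': node 10→10 (fail-walked)
i=23 'd': node 10→10 (fail-walked)
i=24 'b': node 10→8 (fail-walked)  emit P4@[23:24]
i=25 'c': node 8→9  emit P2@[23:25]
i=26 'c': node 9→1 (fail-walked)
i=27 'd': node 1→2
i=28 'd': node 2→3  emit P0@[26:28]

Matches: [[2,0],[6,4],[7,2],[14,0],[17,3],[24,4],[25,2],[28,0]]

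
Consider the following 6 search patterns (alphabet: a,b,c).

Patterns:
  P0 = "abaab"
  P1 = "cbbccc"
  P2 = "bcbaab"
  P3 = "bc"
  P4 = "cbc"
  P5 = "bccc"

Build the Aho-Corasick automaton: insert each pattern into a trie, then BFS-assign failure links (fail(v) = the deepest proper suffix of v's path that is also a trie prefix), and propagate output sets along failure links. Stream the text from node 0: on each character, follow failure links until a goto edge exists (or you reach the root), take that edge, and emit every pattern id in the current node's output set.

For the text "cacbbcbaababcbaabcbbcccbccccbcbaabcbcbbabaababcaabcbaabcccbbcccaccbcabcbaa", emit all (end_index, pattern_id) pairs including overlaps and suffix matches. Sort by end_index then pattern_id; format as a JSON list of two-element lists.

Build automaton:
Trie nodes:
  n0 'ε': a→1 b→12 c→6
  n1 'a': b→2
  n2 'ab': a→3
  n3 'aba': a→4
  n4 'abaa': b→5
  n5 'abaab': ·  ←P0
  n6 'c': b→7
  n7 'cb': b→8 c→18
  n8 'cbb': c→9
  n9 'cbbc': c→10
  n10 'cbbcc': c→11
  n11 'cbbccc': ·  ←P1
  n12 'b': c→13
  n13 'bc': b→14 c→19  ←P3
  n14 'bcb': a→15
  n15 'bcba': a→16
  n16 'bcbaa': b→17
  n17 'bcbaab': ·  ←P2
  n18 'cbc': ·  ←P4
  n19 'bcc': c→20
  n20 'bccc': ·  ←P5

BFS fail/out derivation:
  n1('a'): parent n0 fail=0; on 'a' 0 → fail=0;  out ∅∪∅=∅
  n6('c'): parent n0 fail=0; on 'c' 0 → fail=0;  out ∅∪∅=∅
  n12('b'): parent n0 fail=0; on 'b' 0 → fail=0;  out ∅∪∅=∅
  n2('ab'): parent n1 fail=0; on 'b' 0 → fail=12;  out ∅∪∅=∅
  n7('cb'): parent n6 fail=0; on 'b' 0 → fail=12;  out ∅∪∅=∅
  n13('bc'): parent n12 fail=0; on 'c' 0 → fail=6;  out {3}∪∅={3}
  n3('aba'): parent n2 fail=12; on 'a' 12→0 → fail=1;  out ∅∪∅=∅
  n8('cbb'): parent n7 fail=12; on 'b' 12→0 → fail=12;  out ∅∪∅=∅
  n14('bcb'): parent n13 fail=6; on 'b' 6 → fail=7;  out ∅∪∅=∅
  n18('cbc'): parent n7 fail=12; on 'c' 12 → fail=13;  out {4}∪{3}={3,4}
  n19('bcc'): parent n13 fail=6; on 'c' 6→0 → fail=6;  out ∅∪∅=∅
  n4('abaa'): parent n3 fail=1; on 'a' 1→0 → fail=1;  out ∅∪∅=∅
  n9('cbbc'): parent n8 fail=12; on 'c' 12 → fail=13;  out ∅∪{3}={3}
  n15('bcba'): parent n14 fail=7; on 'a' 7→12→0 → fail=1;  out ∅∪∅=∅
  n20('bccc'): parent n19 fail=6; on 'c' 6→0 → fail=6;  out {5}∪∅={5}
  n5('abaab'): parent n4 fail=1; on 'b' 1 → fail=2;  out {0}∪∅={0}
  n10('cbbcc'): parent n9 fail=13; on 'c' 13 → fail=19;  out ∅∪∅=∅
  n16('bcbaa'): parent n15 fail=1; on 'a' 1→0 → fail=1;  out ∅∪∅=∅
  n11('cbbccc'): parent n10 fail=19; on 'c' 19 → fail=20;  out {1}∪{5}={1,5}
  n17('bcbaab'): parent n16 fail=1; on 'b' 1 → fail=2;  out {2}∪∅={2}

Scan:
i=0 'c': node 0→6
i=1 'a': node 6→1 ·f
i=2 'c': node 1→6 ·f
i=3 'b': node 6→7
i=4 'b': node 7→8
i=5 'c': node 8→9  ** P3@[4:5]
i=6 'b': node 9→14 ·f
i=7 'a': node 14→15
i=8 'a': node 15→16
i=9 'b': node 16→17  ** P2@[4:9]
i=10 'a': node 17→3 ·f
i=11 'b': node 3→2 ·f
i=12 'c': node 2→13 ·f  ** P3@[11:12]
i=13 'b': node 13→14
i=14 'a': node 14→15
i=15 'a': node 15→16
i=16 'b': node 16→17  ** P2@[11:16]
i=17 'c': node 17→13 ·f  ** P3@[16:17]
i=18 'b': node 13→14
i=19 'b': node 14→8 ·f
i=20 'c': node 8→9  ** P3@[19:20]
i=21 'c': node 9→10
i=22 'c': node 10→11  ** P1@[17:22],P5@[19:22]
i=23 'b': node 11→7 ·f
i=24 'c': node 7→18  ** P3@[23:24],P4@[22:24]
i=25 'c': node 18→19 ·f
i=26 'c': node 19→20  ** P5@[23:26]
i=27 'c': node 20→6 ·f
i=28 'b': node 6→7
i=29 'c': node 7→18  ** P3@[28:29],P4@[27:29]
i=30 'b': node 18→14 ·f
i=31 'a': node 14→15
i=32 'a': node 15→16
i=33 'b': node 16→17  ** P2@[28:33]
i=34 'c': node 17→13 ·f  ** P3@[33:34]
i=35 'b': node 13→14
i=36 'c': node 14→18 ·f  ** P3@[35:36],P4@[34:36]
i=37 'b': node 18→14 ·f
i=38 'b': node 14→8 ·f
i=39 'a': node 8→1 ·f
i=40 'b': node 1→2
i=41 'a': node 2→3
i=42 'a': node 3→4
i=43 'b': node 4→5  ** P0@[39:43]
i=44 'a': node 5→3 ·f
i=45 'b': node 3→2 ·f
i=46 'c': node 2→13 ·f  ** P3@[45:46]
i=47 'a': node 13→1 ·f
i=48 'a': node 1→1 ·f
i=49 'b': node 1→2
i=50 'c': node 2→13 ·f  ** P3@[49:50]
i=51 'b': node 13→14
i=52 'a': node 14→15
i=53 'a': node 15→16
i=54 'b': node 16→17  ** P2@[49:54]
i=55 'c': node 17→13 ·f  ** P3@[54:55]
i=56 'c': node 13→19
i=57 'c': node 19→20  ** P5@[54:57]
i=58 'b': node 20→7 ·f
i=59 'b': node 7→8
i=60 'c': node 8→9  ** P3@[59:60]
i=61 'c': node 9→10
i=62 'c': node 10→11  ** P1@[57:62],P5@[59:62]
i=63 'a': node 11→1 ·f
i=64 'c': node 1→6 ·f
i=65 'c': node 6→6 ·f
i=66 'b': node 6→7
i=67 'c': node 7→18  ** P3@[66:67],P4@[65:67]
i=68 'a': node 18→1 ·f
i=69 'b': node 1→2
i=70 'c': node 2→13 ·f  ** P3@[69:70]
i=71 'b': node 13→14
i=72 'a': node 14→15
i=73 'a': node 15→16

Matches: [[5,3],[9,2],[12,3],[16,2],[17,3],[20,3],[22,1],[22,5],[24,3],[24,4],[26,5],[29,3],[29,4],[33,2],[34,3],[36,3],[36,4],[43,0],[46,3],[50,3],[54,2],[55,3],[57,5],[60,3],[62,1],[62,5],[67,3],[67,4],[70,3]]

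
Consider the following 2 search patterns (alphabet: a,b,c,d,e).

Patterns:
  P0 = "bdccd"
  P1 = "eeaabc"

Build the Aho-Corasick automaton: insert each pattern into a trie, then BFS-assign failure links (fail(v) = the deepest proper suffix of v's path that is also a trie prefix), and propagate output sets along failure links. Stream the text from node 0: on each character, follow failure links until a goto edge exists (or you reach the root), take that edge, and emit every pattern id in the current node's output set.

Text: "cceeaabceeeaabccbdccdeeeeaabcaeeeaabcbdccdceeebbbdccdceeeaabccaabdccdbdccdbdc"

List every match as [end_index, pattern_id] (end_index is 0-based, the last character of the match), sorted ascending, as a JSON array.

Build:
Trie (insert patterns):
  n0 'ε': b→1 e→6
  n1 'b': d→2
  n2 'bd': c→3
  n3 'bdc': c→4
  n4 'bdcc': d→5
  n5 'bdccd': ·  ←P0
  n6 'e': e→7
  n7 'ee': a→8
  n8 'eea': a→9
  n9 'eeaa': b→10
  n10 'eeaab': c→11
  n11 'eeaabc': ·  ←P1

BFS fail/out derivation:
  fail(1) 'b': from fail(0)=0 chase 'b': 0 ⇒ 0;  out=∅∪out(0)=∅
  fail(6) 'e': from fail(0)=0 chase 'e': 0 ⇒ 0;  out=∅∪out(0)=∅
  fail(2) 'bd': from fail(1)=0 chase 'd': 0 ⇒ 0;  out=∅∪out(0)=∅
  fail(7) 'ee': from fail(6)=0 chase 'e': 0 ⇒ 6;  out=∅∪out(6)=∅
  fail(3) 'bdc': from fail(2)=0 chase 'c': 0 ⇒ 0;  out=∅∪out(0)=∅
  fail(8) 'eea': from fail(7)=6 chase 'a': 6→0 ⇒ 0;  out=∅∪out(0)=∅
  fail(4) 'bdcc': from fail(3)=0 chase 'c': 0 ⇒ 0;  out=∅∪out(0)=∅
  fail(9) 'eeaa': from fail(8)=0 chase 'a': 0 ⇒ 0;  out=∅∪out(0)=∅
  fail(5) 'bdccd': from fail(4)=0 chase 'd': 0 ⇒ 0;  out={0}∪out(0)={0}
  fail(10) 'eeaab': from fail(9)=0 chase 'b': 0 ⇒ 1;  out=∅∪out(1)=∅
  fail(11) 'eeaabc': from fail(10)=1 chase 'c': 1→0 ⇒ 0;  out={1}∪out(0)={1}

Scan:
[0] read 'c'  n0⇒n0
[1] read 'c'  n0⇒n0
[2] read 'e'  n0⇒n6
[3] read 'e'  n6⇒n7
[4] read 'a'  n7⇒n8
[5] read 'a'  n8⇒n9
[6] read 'b'  n9⇒n10
[7] read 'c'  n10⇒n11  emit P1@[2:7]
[8] read 'e'  n11⇒n6 ·f
[9] read 'e'  n6⇒n7
[10] read 'e'  n7⇒n7 ·f
[11] read 'a'  n7⇒n8
[12] read 'a'  n8⇒n9
[13] read 'b'  n9⇒n10
[14] read 'c'  n10⇒n11  emit P1@[9:14]
[15] read 'c'  n11⇒n0 ·f
[16] read 'b'  n0⇒n1
[17] read 'd'  n1⇒n2
[18] read 'c'  n2⇒n3
[19] read 'c'  n3⇒n4
[20] read 'd'  n4⇒n5  emit P0@[16:20]
[21] read 'e'  n5⇒n6 ·f
[22] read 'e'  n6⇒n7
[23] read 'e'  n7⇒n7 ·f
[24] read 'e'  n7⇒n7 ·f
[25] read 'a'  n7⇒n8
[26] read 'a'  n8⇒n9
[27] read 'b'  n9⇒n10
[28] read 'c'  n10⇒n11  emit P1@[23:28]
[29] read 'a'  n11⇒n0 ·f
[30] read 'e'  n0⇒n6
[31] read 'e'  n6⇒n7
[32] read 'e'  n7⇒n7 ·f
[33] read 'a'  n7⇒n8
[34] read 'a'  n8⇒n9
[35] read 'b'  n9⇒n10
[36] read 'c'  n10⇒n11  emit P1@[31:36]
[37] read 'b'  n11⇒n1 ·f
[38] read 'd'  n1⇒n2
[39] read 'c'  n2⇒n3
[40] read 'c'  n3⇒n4
[41] read 'd'  n4⇒n5  emit P0@[37:41]
[42] read 'c'  n5⇒n0 ·f
[43] read 'e'  n0⇒n6
[44] read 'e'  n6⇒n7
[45] read 'e'  n7⇒n7 ·f
[46] read 'b'  n7⇒n1 ·f
[47] read 'b'  n1⇒n1 ·f
[48] read 'b'  n1⇒n1 ·f
[49] read 'd'  n1⇒n2
[50] read 'c'  n2⇒n3
[51] read 'c'  n3⇒n4
[52] read 'd'  n4⇒n5  emit P0@[48:52]
[53] read 'c'  n5⇒n0 ·f
[54] read 'e'  n0⇒n6
[55] read 'e'  n6⇒n7
[56] read 'e'  n7⇒n7 ·f
[57] read 'a'  n7⇒n8
[58] read 'a'  n8⇒n9
[59] read 'b'  n9⇒n10
[60] read 'c'  n10⇒n11  emit P1@[55:60]
[61] read 'c'  n11⇒n0 ·f
[62] read 'a'  n0⇒n0
[63] read 'a'  n0⇒n0
[64] read 'b'  n0⇒n1
[65] read 'd'  n1⇒n2
[66] read 'c'  n2⇒n3
[67] read 'c'  n3⇒n4
[68] read 'd'  n4⇒n5  emit P0@[64:68]
[69] read 'b'  n5⇒n1 ·f
[70] read 'd'  n1⇒n2
[71] read 'c'  n2⇒n3
[72] read 'c'  n3⇒n4
[73] read 'd'  n4⇒n5  emit P0@[69:73]
[74] read 'b'  n5⇒n1 ·f
[75] read 'd'  n1⇒n2
[76] read 'c'  n2⇒n3

Result: [[7,1],[14,1],[20,0],[28,1],[36,1],[41,0],[52,0],[60,1],[68,0],[73,0]]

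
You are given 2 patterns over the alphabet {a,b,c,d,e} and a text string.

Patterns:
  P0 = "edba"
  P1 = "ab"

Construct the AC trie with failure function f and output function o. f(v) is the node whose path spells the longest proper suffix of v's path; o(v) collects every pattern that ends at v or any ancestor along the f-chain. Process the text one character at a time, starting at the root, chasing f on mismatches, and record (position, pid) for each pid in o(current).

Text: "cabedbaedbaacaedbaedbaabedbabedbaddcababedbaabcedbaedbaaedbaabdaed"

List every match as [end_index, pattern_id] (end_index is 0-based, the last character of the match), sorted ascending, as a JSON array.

Build automaton:
Trie nodes:
  n0 'ε': a→5 e→1
  n1 'e': d→2
  n2 'ed': b→3
  n3 'edb': a→4
  n4 'edba': ·  ←P0
  n5 'a': b→6
  n6 'ab': ·  ←P1

Failure links (BFS by depth):
  n1('e'): parent n0 fail=0; on 'e' 0 → fail=0;  out ∅∪∅=∅
  n5('a'): parent n0 fail=0; on 'a' 0 → fail=0;  out ∅∪∅=∅
  n2('ed'): parent n1 fail=0; on 'd' 0 → fail=0;  out ∅∪∅=∅
  n6('ab'): parent n5 fail=0; on 'b' 0 → fail=0;  out {1}∪∅={1}
  n3('edb'): parent n2 fail=0; on 'b' 0 → fail=0;  out ∅∪∅=∅
  n4('edba'): parent n3 fail=0; on 'a' 0 → fail=5;  out {0}∪∅={0}

Scan:
pos 0 'c': at 0
pos 1 'a': at 5
pos 2 'b': at 6  ** P1@[1:2]
pos 3 'e': at 1 ·f
pos 4 'd': at 2
pos 5 'b': at 3
pos 6 'a': at 4  ** P0@[3:6]
pos 7 'e': at 1 ·f
pos 8 'd': at 2
pos 9 'b': at 3
pos 10 'a': at 4  ** P0@[7:10]
pos 11 'a': at 5 ·f
pos 12 'c': at 0 ·f
pos 13 'a': at 5
pos 14 'e': at 1 ·f
pos 15 'd': at 2
pos 16 'b': at 3
pos 17 'a': at 4  ** P0@[14:17]
pos 18 'e': at 1 ·f
pos 19 'd': at 2
pos 20 'b': at 3
pos 21 'a': at 4  ** P0@[18:21]
pos 22 'a': at 5 ·f
pos 23 'b': at 6  ** P1@[22:23]
pos 24 'e': at 1 ·f
pos 25 'd': at 2
pos 26 'b': at 3
pos 27 'a': at 4  ** P0@[24:27]
pos 28 'b': at 6 ·f  ** P1@[27:28]
pos 29 'e': at 1 ·f
pos 30 'd': at 2
pos 31 'b': at 3
pos 32 'a': at 4  ** P0@[29:32]
pos 33 'd': at 0 ·f
pos 34 'd': at 0
pos 35 'c': at 0
pos 36 'a': at 5
pos 37 'b': at 6  ** P1@[36:37]
pos 38 'a': at 5 ·f
pos 39 'b': at 6  ** P1@[38:39]
pos 40 'e': at 1 ·f
pos 41 'd': at 2
pos 42 'b': at 3
pos 43 'a': at 4  ** P0@[40:43]
pos 44 'a': at 5 ·f
pos 45 'b': at 6  ** P1@[44:45]
pos 46 'c': at 0 ·f
pos 47 'e': at 1
pos 48 'd': at 2
pos 49 'b': at 3
pos 50 'a': at 4  ** P0@[47:50]
pos 51 'e': at 1 ·f
pos 52 'd': at 2
pos 53 'b': at 3
pos 54 'a': at 4  ** P0@[51:54]
pos 55 'a': at 5 ·f
pos 56 'e': at 1 ·f
pos 57 'd': at 2
pos 58 'b': at 3
pos 59 'a': at 4  ** P0@[56:59]
pos 60 'a': at 5 ·f
pos 61 'b': at 6  ** P1@[60:61]
pos 62 'd': at 0 ·f
pos 63 'a': at 5
pos 64 'e': at 1 ·f
pos 65 'd': at 2

All matches (sorted): [[2,1],[6,0],[10,0],[17,0],[21,0],[23,1],[27,0],[28,1],[32,0],[37,1],[39,1],[43,0],[45,1],[50,0],[54,0],[59,0],[61,1]]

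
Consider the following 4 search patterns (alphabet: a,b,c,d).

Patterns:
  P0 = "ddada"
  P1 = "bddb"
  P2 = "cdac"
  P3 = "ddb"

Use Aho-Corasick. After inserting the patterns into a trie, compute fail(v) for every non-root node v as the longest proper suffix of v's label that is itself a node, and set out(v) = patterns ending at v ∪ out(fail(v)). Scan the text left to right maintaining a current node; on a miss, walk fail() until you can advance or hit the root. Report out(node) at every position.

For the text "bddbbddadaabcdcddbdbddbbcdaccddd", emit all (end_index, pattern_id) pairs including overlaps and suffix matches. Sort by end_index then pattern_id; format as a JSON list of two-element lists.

Build automaton:
Trie nodes:
  n0 'ε': b→6 c→10 d→1
  n1 'd': d→2
  n2 'dd': a→3 b→14
  n3 'dda': d→4
  n4 'ddad': a→5
  n5 'ddada': ·  ←P0
  n6 'b': d→7
  n7 'bd': d→8
  n8 'bdd': b→9
  n9 'bddb': ·  ←P1
  n10 'c': d→11
  n11 'cd': a→12
  n12 'cda': c→13
  n13 'cdac': ·  ←P2
  n14 'ddb': ·  ←P3

BFS fail/out derivation:
  n1('d'): parent n0 fail=0; on 'd' 0 → fail=0;  out ∅∪∅=∅
  n6('b'): parent n0 fail=0; on 'b' 0 → fail=0;  out ∅∪∅=∅
  n10('c'): parent n0 fail=0; on 'c' 0 → fail=0;  out ∅∪∅=∅
  n2('dd'): parent n1 fail=0; on 'd' 0 → fail=1;  out ∅∪∅=∅
  n7('bd'): parent n6 fail=0; on 'd' 0 → fail=1;  out ∅∪∅=∅
  n11('cd'): parent n10 fail=0; on 'd' 0 → fail=1;  out ∅∪∅=∅
  n3('dda'): parent n2 fail=1; on 'a' 1→0 → fail=0;  out ∅∪∅=∅
  n8('bdd'): parent n7 fail=1; on 'd' 1 → fail=2;  out ∅∪∅=∅
  n12('cda'): parent n11 fail=1; on 'a' 1→0 → fail=0;  out ∅∪∅=∅
  n14('ddb'): parent n2 fail=1; on 'b' 1→0 → fail=6;  out {3}∪∅={3}
  n4('ddad'): parent n3 fail=0; on 'd' 0 → fail=1;  out ∅∪∅=∅
  n9('bddb'): parent n8 fail=2; on 'b' 2 → fail=14;  out {1}∪{3}={1,3}
  n13('cdac'): parent n12 fail=0; on 'c' 0 → fail=10;  out {2}∪∅={2}
  n5('ddada'): parent n4 fail=1; on 'a' 1→0 → fail=0;  out {0}∪∅={0}

Text stream:
pos 0 'b': at 6
pos 1 'd': at 7
pos 2 'd': at 8
pos 3 'b': at 9  ** P1@[0:3],P3@[1:3]
pos 4 'b': at 6 (via fail)
pos 5 'd': at 7
pos 6 'd': at 8
pos 7 'a': at 3 (via fail)
pos 8 'd': at 4
pos 9 'a': at 5  ** P0@[5:9]
pos 10 'a': at 0 (via fail)
pos 11 'b': at 6
pos 12 'c': at 10 (via fail)
pos 13 'd': at 11
pos 14 'c': at 10 (via fail)
pos 15 'd': at 11
pos 16 'd': at 2 (via fail)
pos 17 'b': at 14  ** P3@[15:17]
pos 18 'd': at 7 (via fail)
pos 19 'b': at 6 (via fail)
pos 20 'd': at 7
pos 21 'd': at 8
pos 22 'b': at 9  ** P1@[19:22],P3@[20:22]
pos 23 'b': at 6 (via fail)
pos 24 'c': at 10 (via fail)
pos 25 'd': at 11
pos 26 'a': at 12
pos 27 'c': at 13  ** P2@[24:27]
pos 28 'c': at 10 (via fail)
pos 29 'd': at 11
pos 30 'd': at 2 (via fail)
pos 31 'd': at 2 (via fail)

Result: [[3,1],[3,3],[9,0],[17,3],[22,1],[22,3],[27,2]]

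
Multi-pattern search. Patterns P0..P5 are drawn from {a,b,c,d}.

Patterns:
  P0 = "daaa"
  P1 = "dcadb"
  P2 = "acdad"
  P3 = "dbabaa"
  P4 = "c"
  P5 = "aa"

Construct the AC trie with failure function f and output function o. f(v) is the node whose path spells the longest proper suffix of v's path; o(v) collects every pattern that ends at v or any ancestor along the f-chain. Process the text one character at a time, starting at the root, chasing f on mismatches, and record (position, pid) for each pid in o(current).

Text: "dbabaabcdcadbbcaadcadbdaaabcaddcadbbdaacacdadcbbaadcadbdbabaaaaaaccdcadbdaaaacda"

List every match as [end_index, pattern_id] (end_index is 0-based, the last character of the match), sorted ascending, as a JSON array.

Build:
Trie nodes:
  n0 'ε': a→9 c→19 d→1
  n1 'd': a→2 b→14 c→5
  n2 'da': a→3
  n3 'daa': a→4
  n4 'daaa': ·  [P0 ends]
  n5 'dc': a→6
  n6 'dca': d→7
  n7 'dcad': b→8
  n8 'dcadb': ·  [P1 ends]
  n9 'a': a→20 c→10
  n10 'ac': d→11
  n11 'acd': a→12
  n12 'acda': d→13
  n13 'acdad': ·  [P2 ends]
  n14 'db': a→15
  n15 'dba': b→16
  n16 'dbab': a→17
  n17 'dbaba': a→18
  n18 'dbabaa': ·  [P3 ends]
  n19 'c': ·  [P4 ends]
  n20 'aa': ·  [P5 ends]

BFS fail/out derivation:
  fail(1) 'd': from fail(0)=0 chase 'd': 0 ⇒ 0;  out=∅∪out(0)=∅
  fail(9) 'a': from fail(0)=0 chase 'a': 0 ⇒ 0;  out=∅∪out(0)=∅
  fail(19) 'c': from fail(0)=0 chase 'c': 0 ⇒ 0;  out={4}∪out(0)={4}
  fail(2) 'da': from fail(1)=0 chase 'a': 0 ⇒ 9;  out=∅∪out(9)=∅
  fail(5) 'dc': from fail(1)=0 chase 'c': 0 ⇒ 19;  out=∅∪out(19)={4}
  fail(10) 'ac': from fail(9)=0 chase 'c': 0 ⇒ 19;  out=∅∪out(19)={4}
  fail(14) 'db': from fail(1)=0 chase 'b': 0 ⇒ 0;  out=∅∪out(0)=∅
  fail(20) 'aa': from fail(9)=0 chase 'a': 0 ⇒ 9;  out={5}∪out(9)={5}
  fail(3) 'daa': from fail(2)=9 chase 'a': 9 ⇒ 20;  out=∅∪out(20)={5}
  fail(6) 'dca': from fail(5)=19 chase 'a': 19→0 ⇒ 9;  out=∅∪out(9)=∅
  fail(11) 'acd': from fail(10)=19 chase 'd': 19→0 ⇒ 1;  out=∅∪out(1)=∅
  fail(15) 'dba': from fail(14)=0 chase 'a': 0 ⇒ 9;  out=∅∪out(9)=∅
  fail(4) 'daaa': from fail(3)=20 chase 'a': 20→9 ⇒ 20;  out={0}∪out(20)={0,5}
  fail(7) 'dcad': from fail(6)=9 chase 'd': 9→0 ⇒ 1;  out=∅∪out(1)=∅
  fail(12) 'acda': from fail(11)=1 chase 'a': 1 ⇒ 2;  out=∅∪out(2)=∅
  fail(16) 'dbab': from fail(15)=9 chase 'b': 9→0 ⇒ 0;  out=∅∪out(0)=∅
  fail(8) 'dcadb': from fail(7)=1 chase 'b': 1 ⇒ 14;  out={1}∪out(14)={1}
  fail(13) 'acdad': from fail(12)=2 chase 'd': 2→9→0 ⇒ 1;  out={2}∪out(1)={2}
  fail(17) 'dbaba': from fail(16)=0 chase 'a': 0 ⇒ 9;  out=∅∪out(9)=∅
  fail(18) 'dbabaa': from fail(17)=9 chase 'a': 9 ⇒ 20;  out={3}∪out(20)={3,5}

Scan:
[0] read 'd'  n0⇒n1
[1] read 'b'  n1⇒n14
[2] read 'a'  n14⇒n15
[3] read 'b'  n15⇒n16
[4] read 'a'  n16⇒n17
[5] read 'a'  n17⇒n18  emit P3@[0:5],P5@[4:5]
[6] read 'b'  n18⇒n0 ·f
[7] read 'c'  n0⇒n19  emit P4@[7:7]
[8] read 'd'  n19⇒n1 ·f
[9] read 'c'  n1⇒n5  emit P4@[9:9]
[10] read 'a'  n5⇒n6
[11] read 'd'  n6⇒n7
[12] read 'b'  n7⇒n8  emit P1@[8:12]
[13] read 'b'  n8⇒n0 ·f
[14] read 'c'  n0⇒n19  emit P4@[14:14]
[15] read 'a'  n19⇒n9 ·f
[16] read 'a'  n9⇒n20  emit P5@[15:16]
[17] read 'd'  n20⇒n1 ·f
[18] read 'c'  n1⇒n5  emit P4@[18:18]
[19] read 'a'  n5⇒n6
[20] read 'd'  n6⇒n7
[21] read 'b'  n7⇒n8  emit P1@[17:21]
[22] read 'd'  n8⇒n1 ·f
[23] read 'a'  n1⇒n2
[24] read 'a'  n2⇒n3  emit P5@[23:24]
[25] read 'a'  n3⇒n4  emit P0@[22:25],P5@[24:25]
[26] read 'b'  n4⇒n0 ·f
[27] read 'c'  n0⇒n19  emit P4@[27:27]
[28] read 'a'  n19⇒n9 ·f
[29] read 'd'  n9⇒n1 ·f
[30] read 'd'  n1⇒n1 ·f
[31] read 'c'  n1⇒n5  emit P4@[31:31]
[32] read 'a'  n5⇒n6
[33] read 'd'  n6⇒n7
[34] read 'b'  n7⇒n8  emit P1@[30:34]
[35] read 'b'  n8⇒n0 ·f
[36] read 'd'  n0⇒n1
[37] read 'a'  n1⇒n2
[38] read 'a'  n2⇒n3  emit P5@[37:38]
[39] read 'c'  n3⇒n10 ·f  emit P4@[39:39]
[40] read 'a'  n10⇒n9 ·f
[41] read 'c'  n9⇒n10  emit P4@[41:41]
[42] read 'd'  n10⇒n11
[43] read 'a'  n11⇒n12
[44] read 'd'  n12⇒n13  emit P2@[40:44]
[45] read 'c'  n13⇒n5 ·f  emit P4@[45:45]
[46] read 'b'  n5⇒n0 ·f
[47] read 'b'  n0⇒n0
[48] read 'a'  n0⇒n9
[49] read 'a'  n9⇒n20  emit P5@[48:49]
[50] read 'd'  n20⇒n1 ·f
[51] read 'c'  n1⇒n5  emit P4@[51:51]
[52] read 'a'  n5⇒n6
[53] read 'd'  n6⇒n7
[54] read 'b'  n7⇒n8  emit P1@[50:54]
[55] read 'd'  n8⇒n1 ·f
[56] read 'b'  n1⇒n14
[57] read 'a'  n14⇒n15
[58] read 'b'  n15⇒n16
[59] read 'a'  n16⇒n17
[60] read 'a'  n17⇒n18  emit P3@[55:60],P5@[59:60]
[61] read 'a'  n18⇒n20 ·f  emit P5@[60:61]
[62] read 'a'  n20⇒n20 ·f  emit P5@[61:62]
[63] read 'a'  n20⇒n20 ·f  emit P5@[62:63]
[64] read 'a'  n20⇒n20 ·f  emit P5@[63:64]
[65] read 'c'  n20⇒n10 ·f  emit P4@[65:65]
[66] read 'c'  n10⇒n19 ·f  emit P4@[66:66]
[67] read 'd'  n19⇒n1 ·f
[68] read 'c'  n1⇒n5  emit P4@[68:68]
[69] read 'a'  n5⇒n6
[70] read 'd'  n6⇒n7
[71] read 'b'  n7⇒n8  emit P1@[67:71]
[72] read 'd'  n8⇒n1 ·f
[73] read 'a'  n1⇒n2
[74] read 'a'  n2⇒n3  emit P5@[73:74]
[75] read 'a'  n3⇒n4  emit P0@[72:75],P5@[74:75]
[76] read 'a'  n4⇒n20 ·f  emit P5@[75:76]
[77] read 'c'  n20⇒n10 ·f  emit P4@[77:77]
[78] read 'd'  n10⇒n11
[79] read 'a'  n11⇒n12

Matches: [[5,3],[5,5],[7,4],[9,4],[12,1],[14,4],[16,5],[18,4],[21,1],[24,5],[25,0],[25,5],[27,4],[31,4],[34,1],[38,5],[39,4],[41,4],[44,2],[45,4],[49,5],[51,4],[54,1],[60,3],[60,5],[61,5],[62,5],[63,5],[64,5],[65,4],[66,4],[68,4],[71,1],[74,5],[75,0],[75,5],[76,5],[77,4]]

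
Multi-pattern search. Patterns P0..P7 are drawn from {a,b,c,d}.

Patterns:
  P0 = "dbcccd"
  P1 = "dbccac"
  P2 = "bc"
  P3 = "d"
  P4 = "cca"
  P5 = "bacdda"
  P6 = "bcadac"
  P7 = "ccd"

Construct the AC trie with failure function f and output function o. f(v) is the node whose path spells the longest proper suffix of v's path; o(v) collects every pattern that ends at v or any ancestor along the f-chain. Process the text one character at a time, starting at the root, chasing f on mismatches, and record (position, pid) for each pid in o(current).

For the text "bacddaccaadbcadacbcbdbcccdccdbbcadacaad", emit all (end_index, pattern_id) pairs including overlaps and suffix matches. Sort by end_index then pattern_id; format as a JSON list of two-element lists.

Construct AC machine:
Trie (insert patterns):
  0='ε' goto b→9 c→11 d→1
  1='d' goto b→2  ←P3
  2='db' goto c→3
  3='dbc' goto c→4
  4='dbcc' goto a→7 c→5
  5='dbccc' goto d→6
  6='dbcccd' goto ·  ←P0
  7='dbcca' goto c→8
  8='dbccac' goto ·  ←P1
  9='b' goto a→14 c→10
  10='bc' goto a→19  ←P2
  11='c' goto c→12
  12='cc' goto a→13 d→23
  13='cca' goto ·  ←P4
  14='ba' goto c→15
  15='bac' goto d→16
  16='bacd' goto d→17
  17='bacdd' goto a→18
  18='bacdda' goto ·  ←P5
  19='bca' goto d→20
  20='bcad' goto a→21
  21='bcada' goto c→22
  22='bcadac' goto ·  ←P6
  23='ccd' goto ·  ←P7

Failure links (BFS by depth):
  n1('d'): parent n0 fail=0; on 'd' 0 → fail=0;  out {3}∪∅={3}
  n9('b'): parent n0 fail=0; on 'b' 0 → fail=0;  out ∅∪∅=∅
  n11('c'): parent n0 fail=0; on 'c' 0 → fail=0;  out ∅∪∅=∅
  n2('db'): parent n1 fail=0; on 'b' 0 → fail=9;  out ∅∪∅=∅
  n10('bc'): parent n9 fail=0; on 'c' 0 → fail=11;  out {2}∪∅={2}
  n12('cc'): parent n11 fail=0; on 'c' 0 → fail=11;  out ∅∪∅=∅
  n14('ba'): parent n9 fail=0; on 'a' 0 → fail=0;  out ∅∪∅=∅
  n3('dbc'): parent n2 fail=9; on 'c' 9 → fail=10;  out ∅∪{2}={2}
  n13('cca'): parent n12 fail=11; on 'a' 11→0 → fail=0;  out {4}∪∅={4}
  n15('bac'): parent n14 fail=0; on 'c' 0 → fail=11;  out ∅∪∅=∅
  n19('bca'): parent n10 fail=11; on 'a' 11→0 → fail=0;  out ∅∪∅=∅
  n23('ccd'): parent n12 fail=11; on 'd' 11→0 → fail=1;  out {7}∪{3}={3,7}
  n4('dbcc'): parent n3 fail=10; on 'c' 10→11 → fail=12;  out ∅∪∅=∅
  n16('bacd'): parent n15 fail=11; on 'd' 11→0 → fail=1;  out ∅∪{3}={3}
  n20('bcad'): parent n19 fail=0; on 'd' 0 → fail=1;  out ∅∪{3}={3}
  n5('dbccc'): parent n4 fail=12; on 'c' 12→11 → fail=12;  out ∅∪∅=∅
  n7('dbcca'): parent n4 fail=12; on 'a' 12 → fail=13;  out ∅∪{4}={4}
  n17('bacdd'): parent n16 fail=1; on 'd' 1→0 → fail=1;  out ∅∪{3}={3}
  n21('bcada'): parent n20 fail=1; on 'a' 1→0 → fail=0;  out ∅∪∅=∅
  n6('dbcccd'): parent n5 fail=12; on 'd' 12 → fail=23;  out {0}∪{3,7}={0,3,7}
  n8('dbccac'): parent n7 fail=13; on 'c' 13→0 → fail=11;  out {1}∪∅={1}
  n18('bacdda'): parent n17 fail=1; on 'a' 1→0 → fail=0;  out {5}∪∅={5}
  n22('bcadac'): parent n21 fail=0; on 'c' 0 → fail=11;  out {6}∪∅={6}

Scan:
i=0 'b': node 0→9
i=1 'a': node 9→14
i=2 'c': node 14→15
i=3 'd': node 15→16  ** P3@[3:3]
i=4 'd': node 16→17  ** P3@[4:4]
i=5 'a': node 17→18  ** P5@[0:5]
i=6 'c': node 18→11 ·f
i=7 'c': node 11→12
i=8 'a': node 12→13  ** P4@[6:8]
i=9 'a': node 13→0 ·f
i=10 'd': node 0→1  ** P3@[10:10]
i=11 'b': node 1→2
i=12 'c': node 2→3  ** P2@[11:12]
i=13 'a': node 3→19 ·f
i=14 'd': node 19→20  ** P3@[14:14]
i=15 'a': node 20→21
i=16 'c': node 21→22  ** P6@[11:16]
i=17 'b': node 22→9 ·f
i=18 'c': node 9→10  ** P2@[17:18]
i=19 'b': node 10→9 ·f
i=20 'd': node 9→1 ·f  ** P3@[20:20]
i=21 'b': node 1→2
i=22 'c': node 2→3  ** P2@[21:22]
i=23 'c': node 3→4
i=24 'c': node 4→5
i=25 'd': node 5→6  ** P0@[20:25],P3@[25:25],P7@[23:25]
i=26 'c': node 6→11 ·f
i=27 'c': node 11→12
i=28 'd': node 12→23  ** P3@[28:28],P7@[26:28]
i=29 'b': node 23→2 ·f
i=30 'b': node 2→9 ·f
i=31 'c': node 9→10  ** P2@[30:31]
i=32 'a': node 10→19
i=33 'd': node 19→20  ** P3@[33:33]
i=34 'a': node 20→21
i=35 'c': node 21→22  ** P6@[30:35]
i=36 'a': node 22→0 ·f
i=37 'a': node 0→0
i=38 'd': node 0→1  ** P3@[38:38]

All matches (sorted): [[3,3],[4,3],[5,5],[8,4],[10,3],[12,2],[14,3],[16,6],[18,2],[20,3],[22,2],[25,0],[25,3],[25,7],[28,3],[28,7],[31,2],[33,3],[35,6],[38,3]]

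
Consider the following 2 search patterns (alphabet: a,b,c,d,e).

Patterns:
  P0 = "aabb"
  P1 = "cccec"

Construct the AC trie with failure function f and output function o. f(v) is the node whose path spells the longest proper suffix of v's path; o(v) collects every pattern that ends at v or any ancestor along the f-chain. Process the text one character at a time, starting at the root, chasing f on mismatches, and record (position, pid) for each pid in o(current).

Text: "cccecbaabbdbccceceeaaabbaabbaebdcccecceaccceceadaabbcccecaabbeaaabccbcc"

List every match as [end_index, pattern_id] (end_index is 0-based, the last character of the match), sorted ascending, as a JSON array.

Construct AC machine:
Trie nodes:
  n0 'ε': a→1 c→5
  n1 'a': a→2
  n2 'aa': b→3
  n3 'aab': b→4
  n4 'aabb': ·  ←P0
  n5 'c': c→6
  n6 'cc': c→7
  n7 'ccc': e→8
  n8 'ccce': c→9
  n9 'cccec': ·  ←P1

Failure links (BFS by depth):
  fail(1) 'a': from fail(0)=0 chase 'a': 0 ⇒ 0;  out=∅∪out(0)=∅
  fail(5) 'c': from fail(0)=0 chase 'c': 0 ⇒ 0;  out=∅∪out(0)=∅
  fail(2) 'aa': from fail(1)=0 chase 'a': 0 ⇒ 1;  out=∅∪out(1)=∅
  fail(6) 'cc': from fail(5)=0 chase 'c': 0 ⇒ 5;  out=∅∪out(5)=∅
  fail(3) 'aab': from fail(2)=1 chase 'b': 1→0 ⇒ 0;  out=∅∪out(0)=∅
  fail(7) 'ccc': from fail(6)=5 chase 'c': 5 ⇒ 6;  out=∅∪out(6)=∅
  fail(4) 'aabb': from fail(3)=0 chase 'b': 0 ⇒ 0;  out={0}∪out(0)={0}
  fail(8) 'ccce': from fail(7)=6 chase 'e': 6→5→0 ⇒ 0;  out=∅∪out(0)=∅
  fail(9) 'cccec': from fail(8)=0 chase 'c': 0 ⇒ 5;  out={1}∪out(5)={1}

Text stream:
[0] read 'c'  n0⇒n5
[1] read 'c'  n5⇒n6
[2] read 'c'  n6⇒n7
[3] read 'e'  n7⇒n8
[4] read 'c'  n8⇒n9  → match P1@[0:4]
[5] read 'b'  n9⇒n0 (fail-walked)
[6] read 'a'  n0⇒n1
[7] read 'a'  n1⇒n2
[8] read 'b'  n2⇒n3
[9] read 'b'  n3⇒n4  → match P0@[6:9]
[10] read 'd'  n4⇒n0 (fail-walked)
[11] read 'b'  n0⇒n0
[12] read 'c'  n0⇒n5
[13] read 'c'  n5⇒n6
[14] read 'c'  n6⇒n7
[15] read 'e'  n7⇒n8
[16] read 'c'  n8⇒n9  → match P1@[12:16]
[17] read 'e'  n9⇒n0 (fail-walked)
[18] read 'e'  n0⇒n0
[19] read 'a'  n0⇒n1
[20] read 'a'  n1⇒n2
[21] read 'a'  n2⇒n2 (fail-walked)
[22] read 'b'  n2⇒n3
[23] read 'b'  n3⇒n4  → match P0@[20:23]
[24] read 'a'  n4⇒n1 (fail-walked)
[25] read 'a'  n1⇒n2
[26] read 'b'  n2⇒n3
[27] read 'b'  n3⇒n4  → match P0@[24:27]
[28] read 'a'  n4⇒n1 (fail-walked)
[29] read 'e'  n1⇒n0 (fail-walked)
[30] read 'b'  n0⇒n0
[31] read 'd'  n0⇒n0
[32] read 'c'  n0⇒n5
[33] read 'c'  n5⇒n6
[34] read 'c'  n6⇒n7
[35] read 'e'  n7⇒n8
[36] read 'c'  n8⇒n9  → match P1@[32:36]
[37] read 'c'  n9⇒n6 (fail-walked)
[38] read 'e'  n6⇒n0 (fail-walked)
[39] read 'a'  n0⇒n1
[40] read 'c'  n1⇒n5 (fail-walked)
[41] read 'c'  n5⇒n6
[42] read 'c'  n6⇒n7
[43] read 'e'  n7⇒n8
[44] read 'c'  n8⇒n9  → match P1@[40:44]
[45] read 'e'  n9⇒n0 (fail-walked)
[46] read 'a'  n0⇒n1
[47] read 'd'  n1⇒n0 (fail-walked)
[48] read 'a'  n0⇒n1
[49] read 'a'  n1⇒n2
[50] read 'b'  n2⇒n3
[51] read 'b'  n3⇒n4  → match P0@[48:51]
[52] read 'c'  n4⇒n5 (fail-walked)
[53] read 'c'  n5⇒n6
[54] read 'c'  n6⇒n7
[55] read 'e'  n7⇒n8
[56] read 'c'  n8⇒n9  → match P1@[52:56]
[57] read 'a'  n9⇒n1 (fail-walked)
[58] read 'a'  n1⇒n2
[59] read 'b'  n2⇒n3
[60] read 'b'  n3⇒n4  → match P0@[57:60]
[61] read 'e'  n4⇒n0 (fail-walked)
[62] read 'a'  n0⇒n1
[63] read 'a'  n1⇒n2
[64] read 'a'  n2⇒n2 (fail-walked)
[65] read 'b'  n2⇒n3
[66] read 'c'  n3⇒n5 (fail-walked)
[67] read 'c'  n5⇒n6
[68] read 'b'  n6⇒n0 (fail-walked)
[69] read 'c'  n0⇒n5
[70] read 'c'  n5⇒n6

Result: [[4,1],[9,0],[16,1],[23,0],[27,0],[36,1],[44,1],[51,0],[56,1],[60,0]]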